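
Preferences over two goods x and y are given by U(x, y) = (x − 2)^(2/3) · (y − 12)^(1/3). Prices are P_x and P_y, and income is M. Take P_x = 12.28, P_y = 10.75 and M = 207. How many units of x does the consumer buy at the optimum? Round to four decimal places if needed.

x* = 4.9012

Substituting into the budget: x* = 2 + 2/3·(M − 2·P_x − 12·P_y)/P_x, and y* = 12 + 1/3·(…)/P_y.
Discretionary income = 207 − 2·12.28 − 12·10.75 = 53.44; x* = 2 + 2/3·53.44/12.28 = 4.9012.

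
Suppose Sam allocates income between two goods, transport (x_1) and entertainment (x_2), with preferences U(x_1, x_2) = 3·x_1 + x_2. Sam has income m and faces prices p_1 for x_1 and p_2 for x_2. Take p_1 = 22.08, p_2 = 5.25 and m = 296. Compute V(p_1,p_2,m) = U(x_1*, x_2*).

Perfect substitutes: compare marginal utility per dollar. 3/p_1 vs 1/p_2 → 0.1359 vs 0.1905.
x_2 gives more utility per dollar, so spend all income on x_2: x_2* = m/p_2, x_1* = 0.
Numerically: x_1* = 0, x_2* = 56.381.
Utility at the optimum: U(0, 56.381) = 56.381.

V = 56.381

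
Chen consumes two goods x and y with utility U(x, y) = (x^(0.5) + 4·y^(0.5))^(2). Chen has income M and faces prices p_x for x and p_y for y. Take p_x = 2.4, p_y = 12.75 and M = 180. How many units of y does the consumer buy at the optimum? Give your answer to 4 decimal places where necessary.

y* = 10.5986

MRS = MU_x/MU_y = (1/4)·(y/x)^(0.5). Set equal to p_x/p_y.
Solve for the ratio: y/x = [4·p_x/p_y]^(2).
With the ratio pinned down, the budget gives x* = M/(p_x + p_y·(y/x)) and y* = (y/x)·x*.
Numerically y/x = 0.56692, so x* = 180/(2.4 + 12.75·0.56692) = 18.695 and y* = 0.56692·18.695 = 10.5986.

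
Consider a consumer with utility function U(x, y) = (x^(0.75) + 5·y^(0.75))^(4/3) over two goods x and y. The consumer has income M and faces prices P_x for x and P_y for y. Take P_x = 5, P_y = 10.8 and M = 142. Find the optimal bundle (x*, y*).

x* = 0.4507, y* = 12.9395

Numerically y/x = 28.712104, so x* = 142/(5 + 10.8·28.712104) = 0.4507 and y* = 28.712104·0.4507 = 12.9395.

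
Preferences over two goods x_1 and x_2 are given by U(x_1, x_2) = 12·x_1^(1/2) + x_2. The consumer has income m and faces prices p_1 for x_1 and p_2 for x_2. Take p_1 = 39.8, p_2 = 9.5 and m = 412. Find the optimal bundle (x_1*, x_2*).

MU_x_1 = 6/√x_1, MU_x_2 = 1. Tangency: 6/√x_1 = p_1/p_2.
Thus x_1* = (6·p_2/p_1)² — independent of m — with the rest of income spent on x_2.
Plugging in: x_1* = (6·9.5/39.8)² = 2.0511, x_2* = 34.7755.

x_1* = 2.0511, x_2* = 34.7755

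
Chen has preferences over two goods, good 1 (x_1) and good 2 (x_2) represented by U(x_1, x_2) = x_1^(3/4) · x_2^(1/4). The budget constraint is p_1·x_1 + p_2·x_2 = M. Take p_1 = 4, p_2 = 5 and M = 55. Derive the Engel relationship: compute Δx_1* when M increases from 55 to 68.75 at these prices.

The MRS is 3·x_2/x_1. Set MRS = p_1/p_2.
So 0.75·p_2·x_2 = 0.25·p_1·x_1; combined with the budget, a share 0.75 of income goes to x_1.
Demand: x_1*(p_1,p_2,M) = 0.75·M/p_1 and x_2* = 0.25·M/p_2.
At p_1=4, p_2=5, M=55: x_1* = 0.75·55/4 = 10.3125.
At M' = 68.75: x_1* = 12.8906. Change: 12.8906 − 10.3125 = 2.5781.

Δx_1* = 2.5781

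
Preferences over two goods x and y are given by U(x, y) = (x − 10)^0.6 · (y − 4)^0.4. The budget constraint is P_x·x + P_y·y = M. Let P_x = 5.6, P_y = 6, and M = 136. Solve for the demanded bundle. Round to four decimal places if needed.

x* = 16, y* = 7.7333

MRS = (3/2)·(y−4)/(x−10). Tangency with P_x/P_y gives y−4 = (2/3)·(P_x/P_y)·(x−10).
Substituting into the budget: x* = 10 + 0.6·(M − 10·P_x − 4·P_y)/P_x, and y* = 4 + 0.4·(…)/P_y.
Discretionary income = 136 − 10·5.6 − 4·6 = 56; x* = 10 + 0.6·56/5.6 = 16; y* = 4 + 0.4·56/6 = 7.7333.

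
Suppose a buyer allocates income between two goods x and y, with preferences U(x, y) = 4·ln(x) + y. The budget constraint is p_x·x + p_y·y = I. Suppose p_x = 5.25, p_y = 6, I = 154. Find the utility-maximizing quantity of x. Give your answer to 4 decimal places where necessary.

MU_x = 4/x, MU_y = 1. Tangency: 4/x = p_x/p_y.
So x*(p_x,p_y) = 4·p_y/p_x, independent of income; and y* = (I − 4·p_y)/p_y.
At the given prices: x* = 4·6/5.25 = 4.5714.

x* = 4.5714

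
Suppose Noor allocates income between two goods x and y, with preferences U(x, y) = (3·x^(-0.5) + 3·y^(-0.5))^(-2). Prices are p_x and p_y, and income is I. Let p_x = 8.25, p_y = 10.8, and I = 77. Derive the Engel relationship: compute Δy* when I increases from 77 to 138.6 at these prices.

With the ratio pinned down, the budget gives x* = I/(p_x + p_y·(y/x)) and y* = (y/x)·x*.
Numerically y/x = 0.835642, so x* = 77/(8.25 + 10.8·0.835642) = 4.4573 and y* = 0.835642·4.4573 = 3.7247.
At I' = 138.6: y* = 6.7045. Change: 6.7045 − 3.7247 = 2.9798.

Δy* = 2.9798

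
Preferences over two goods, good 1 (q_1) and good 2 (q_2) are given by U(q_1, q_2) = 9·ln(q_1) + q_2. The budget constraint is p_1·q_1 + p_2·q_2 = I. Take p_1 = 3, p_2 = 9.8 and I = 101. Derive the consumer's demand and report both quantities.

MU_q_1 = 9/q_1, MU_q_2 = 1. Tangency: 9/q_1 = p_1/p_2.
So q_1*(p_1,p_2) = 9·p_2/p_1, independent of income; and q_2* = (I − 9·p_2)/p_2.
At the given prices: q_1* = 9·9.8/3 = 29.4, and q_2* = 1.3061.

q_1* = 29.4, q_2* = 1.3061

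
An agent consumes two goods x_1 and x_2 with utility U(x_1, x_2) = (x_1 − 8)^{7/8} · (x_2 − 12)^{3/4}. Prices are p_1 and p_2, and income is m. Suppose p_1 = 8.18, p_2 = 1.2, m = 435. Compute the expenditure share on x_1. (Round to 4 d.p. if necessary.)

Let x_1' = x_1−8, x_2' = x_2−12. MRS = (7/6)·x_2'/x_1' = p_1/p_2.
After buying the subsistence bundle (8, 12), a share 7/13 of the remaining income goes to x_1: x_1* = 8 + 7/13·(m − 8p_1 − 12p_2)/p_1.
Discretionary income = 435 − 8·8.18 − 12·1.2 = 355.16; x_1* = 8 + 7/13·355.16/8.18 = 31.379; x_2* = 12 + 6/13·355.16/1.2 = 148.6.
Expenditure on x_1: 8.18·31.379 = 256.68; share = 0.5901.

share on x_1 = 0.5901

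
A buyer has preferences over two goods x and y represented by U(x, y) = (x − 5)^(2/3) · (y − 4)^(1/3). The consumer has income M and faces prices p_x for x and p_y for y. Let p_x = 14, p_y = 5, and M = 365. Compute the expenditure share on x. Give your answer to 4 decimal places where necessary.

This is Cobb-Douglas in (x−5, y−4): tangency gives 2/3·p_y·(y−4) = 1/3·p_x·(x−5).
Substituting into the budget: x* = 5 + 2/3·(M − 5·p_x − 4·p_y)/p_x, and y* = 4 + 1/3·(…)/p_y.
Discretionary income = 365 − 5·14 − 4·5 = 275; x* = 5 + 2/3·275/14 = 18.0952; y* = 4 + 1/3·275/5 = 22.3333.
Expenditure on x: 14·18.0952 = 253.3333; share = 0.6941.

share on x = 0.6941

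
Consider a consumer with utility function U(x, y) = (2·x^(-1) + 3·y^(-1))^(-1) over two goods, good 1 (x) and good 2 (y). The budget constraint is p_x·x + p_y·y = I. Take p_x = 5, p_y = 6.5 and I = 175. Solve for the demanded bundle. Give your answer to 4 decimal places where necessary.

With the ratio pinned down, the budget gives x* = I/(p_x + p_y·(y/x)) and y* = (y/x)·x*.
Numerically y/x = 1.074172, so x* = 175/(5 + 6.5·1.074172) = 14.6051 and y* = 1.074172·14.6051 = 15.6884.

x* = 14.6051, y* = 15.6884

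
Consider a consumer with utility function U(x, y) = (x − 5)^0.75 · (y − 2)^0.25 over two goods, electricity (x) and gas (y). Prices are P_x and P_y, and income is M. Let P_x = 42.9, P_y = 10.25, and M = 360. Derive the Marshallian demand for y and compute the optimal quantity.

Let x' = x−5, y' = y−2. MRS = 3·y'/x' = P_x/P_y.
After buying the subsistence bundle (5, 2), a share 0.75 of the remaining income goes to x: x* = 5 + 0.75·(M − 5P_x − 2P_y)/P_x.
Discretionary income = 360 − 5·42.9 − 2·10.25 = 125; y* = 2 + 0.25·125/10.25 = 5.0488.

y* = 5.0488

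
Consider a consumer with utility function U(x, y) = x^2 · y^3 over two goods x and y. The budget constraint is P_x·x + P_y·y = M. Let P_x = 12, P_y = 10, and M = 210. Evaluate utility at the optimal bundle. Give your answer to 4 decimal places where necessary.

The MRS is (2/3)·y/x. Set MRS = P_x/P_y.
Rearranging, P_y·y = (3/2)·P_x·x. Substituting into the budget gives P_x·x·(1 + (3/2)) = M.
Demand: x*(P_x,P_y,M) = 0.4·M/P_x and y* = 0.6·M/P_y.
At P_x=12, P_y=10, M=210: x* = 0.4·210/12 = 7, y* = 12.6.
Utility at the optimum: U(7, 12.6) = 98018.424.

V = 98018.424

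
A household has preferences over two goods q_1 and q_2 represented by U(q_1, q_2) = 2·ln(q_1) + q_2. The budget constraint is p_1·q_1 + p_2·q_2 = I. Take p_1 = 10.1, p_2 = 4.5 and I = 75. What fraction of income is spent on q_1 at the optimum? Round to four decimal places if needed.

share on q_1 = 0.12

So q_1*(p_1,p_2) = 2·p_2/p_1, independent of income; and q_2* = (I − 2·p_2)/p_2.
At the given prices: q_1* = 2·4.5/10.1 = 0.8911, and q_2* = 14.6667.
Expenditure on q_1: 10.1·0.8911 = 9; share = 0.12.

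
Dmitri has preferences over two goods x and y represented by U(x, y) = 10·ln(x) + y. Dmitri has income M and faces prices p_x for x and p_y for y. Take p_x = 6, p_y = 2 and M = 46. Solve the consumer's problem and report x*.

x* = 3.3333

At the given prices: x* = 10·2/6 = 3.3333.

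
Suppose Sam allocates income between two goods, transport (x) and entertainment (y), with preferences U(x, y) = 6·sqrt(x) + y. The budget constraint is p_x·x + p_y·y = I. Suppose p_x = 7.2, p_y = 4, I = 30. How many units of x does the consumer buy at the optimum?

Plugging in: x* = (3·4/7.2)² = 2.7778.

x* = 2.7778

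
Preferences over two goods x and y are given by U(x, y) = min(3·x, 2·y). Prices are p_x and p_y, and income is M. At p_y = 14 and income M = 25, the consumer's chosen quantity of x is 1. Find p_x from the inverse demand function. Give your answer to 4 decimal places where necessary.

p_x = 4

Leontief preferences: the optimum is at the kink where x/2 = y/3, i.e. y = (3/2)·x.
Budget: p_x·x + p_y·(3/2)·x = M, so (2·p_x + 3·p_y)·x = 2·M.
Demand: x*(p_x,p_y,M) = 2·M/(2·p_x + 3·p_y), y* = 3·M/(2·p_x + 3·p_y).
Set x* = 1 in the demand function and solve for p_x: p_x = 4.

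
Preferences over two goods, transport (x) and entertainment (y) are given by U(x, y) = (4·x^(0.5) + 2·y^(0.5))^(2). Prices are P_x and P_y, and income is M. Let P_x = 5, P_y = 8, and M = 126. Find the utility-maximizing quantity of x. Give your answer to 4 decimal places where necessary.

Substitute y = (y/x)·x into the budget: x* = M/(P_x + P_y·(y/x)).
Numerically y/x = 0.097656, so x* = 126/(5 + 8·0.097656) = 21.7946.

x* = 21.7946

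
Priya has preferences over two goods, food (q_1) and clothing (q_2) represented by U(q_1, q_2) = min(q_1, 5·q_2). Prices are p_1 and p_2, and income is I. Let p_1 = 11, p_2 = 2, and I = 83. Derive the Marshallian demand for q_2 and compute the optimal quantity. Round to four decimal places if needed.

With perfect complements, no substitution: consume in ratio q_1:q_2 = 5:1.
Budget: p_1·q_1 + p_2·(1/5)·q_1 = I, so (5·p_1 + p_2)·q_1 = 5·I.
Demand: q_1*(p_1,p_2,I) = 5·I/(5·p_1 + p_2), q_2* = I/(5·p_1 + p_2).
Here 5·11 + 2 = 57, giving q_2* = 1.4561.

q_2* = 1.4561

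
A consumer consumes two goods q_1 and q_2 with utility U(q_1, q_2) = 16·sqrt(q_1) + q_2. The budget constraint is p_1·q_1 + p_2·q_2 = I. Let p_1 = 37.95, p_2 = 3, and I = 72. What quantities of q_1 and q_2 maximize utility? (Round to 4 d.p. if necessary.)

Plugging in: q_1* = (8·3/37.95)² = 0.3999, q_2* = 18.9407.

q_1* = 0.3999, q_2* = 18.9407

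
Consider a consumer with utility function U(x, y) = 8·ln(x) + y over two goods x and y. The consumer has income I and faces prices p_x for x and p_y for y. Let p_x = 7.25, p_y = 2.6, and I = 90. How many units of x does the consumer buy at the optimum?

x* = 2.869

Set MRS = p_x/p_y: (8/x)/1 = p_x/p_y.
So x*(p_x,p_y) = 8·p_y/p_x, independent of income; and y* = (I − 8·p_y)/p_y.
At the given prices: x* = 8·2.6/7.25 = 2.869.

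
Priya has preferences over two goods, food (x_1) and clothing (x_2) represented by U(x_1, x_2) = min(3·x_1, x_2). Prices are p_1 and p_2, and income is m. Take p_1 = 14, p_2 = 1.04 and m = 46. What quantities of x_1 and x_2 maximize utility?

x_1* = 2.6869, x_2* = 8.0607

With perfect complements, no substitution: consume in ratio x_1:x_2 = 1:3.
Budget: p_1·x_1 + p_2·3·x_1 = m, so (p_1 + 3·p_2)·x_1 = m.
Demand: x_1*(p_1,p_2,m) = m/(p_1 + 3·p_2), x_2* = 3·m/(p_1 + 3·p_2).
Here 14 + 3·1.04 = 17.12, giving x_1* = 2.6869 and x_2* = 8.0607.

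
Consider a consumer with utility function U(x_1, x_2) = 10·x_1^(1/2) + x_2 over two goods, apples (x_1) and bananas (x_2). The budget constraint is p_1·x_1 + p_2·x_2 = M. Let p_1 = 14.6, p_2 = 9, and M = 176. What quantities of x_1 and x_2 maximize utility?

x_1* = 9.4999, x_2* = 4.1446

Plugging in: x_1* = (5·9/14.6)² = 9.4999, x_2* = 4.1446.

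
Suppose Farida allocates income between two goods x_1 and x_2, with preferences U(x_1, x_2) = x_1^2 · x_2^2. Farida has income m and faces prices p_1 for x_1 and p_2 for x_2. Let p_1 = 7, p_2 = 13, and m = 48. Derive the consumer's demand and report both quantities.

x_1* = 3.4286, x_2* = 1.8462

MU_x_1/MU_x_2 = (2·x_2)/(2·x_1); tangency sets this equal to p_1/p_2.
Rearranging, p_2·x_2 = p_1·x_1. Substituting into the budget gives p_1·x_1·(1 + 1) = m.
Demand: x_1*(p_1,p_2,m) = 0.5·m/p_1 and x_2* = 0.5·m/p_2.
At p_1=7, p_2=13, m=48: x_1* = 0.5·48/7 = 3.4286, x_2* = 1.8462.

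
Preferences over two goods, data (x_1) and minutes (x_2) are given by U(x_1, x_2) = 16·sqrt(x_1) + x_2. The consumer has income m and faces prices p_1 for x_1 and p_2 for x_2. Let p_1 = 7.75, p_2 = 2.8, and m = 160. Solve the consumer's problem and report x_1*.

MU_x_1 = 8/√x_1, MU_x_2 = 1. Tangency: 8/√x_1 = p_1/p_2.
Solve: √x_1 = 8·p_2/p_1, so x_1*(p_1,p_2) = (8·p_2/p_1)², and x_2* = (m − p_1·x_1*)/p_2.
Plugging in: x_1* = (8·2.8/7.75)² = 8.354.

x_1* = 8.354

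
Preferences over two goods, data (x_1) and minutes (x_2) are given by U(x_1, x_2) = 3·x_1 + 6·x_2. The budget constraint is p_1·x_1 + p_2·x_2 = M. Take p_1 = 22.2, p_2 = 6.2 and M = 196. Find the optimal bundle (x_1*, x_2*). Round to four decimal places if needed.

Perfect substitutes: compare marginal utility per dollar. 3/p_1 vs 6/p_2 → 0.1351 vs 0.9677.
x_2 gives more utility per dollar, so spend all income on x_2: x_2* = M/p_2, x_1* = 0.
Numerically: x_1* = 0, x_2* = 31.6129.

x_1* = 0, x_2* = 31.6129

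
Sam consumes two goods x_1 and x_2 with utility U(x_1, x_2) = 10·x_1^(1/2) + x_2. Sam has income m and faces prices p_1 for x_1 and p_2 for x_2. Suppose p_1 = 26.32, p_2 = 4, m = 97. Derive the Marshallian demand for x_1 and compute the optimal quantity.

Set MRS = p_1/p_2: 5·x_1^(−1/2) = p_1/p_2.
Solve: √x_1 = 5·p_2/p_1, so x_1*(p_1,p_2) = (5·p_2/p_1)², and x_2* = (m − p_1·x_1*)/p_2.
Plugging in: x_1* = (5·4/26.32)² = 0.5774.

x_1* = 0.5774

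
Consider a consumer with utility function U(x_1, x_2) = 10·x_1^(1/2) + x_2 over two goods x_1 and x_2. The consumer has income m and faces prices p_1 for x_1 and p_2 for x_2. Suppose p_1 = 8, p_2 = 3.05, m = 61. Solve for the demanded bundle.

Utility is quasi-linear in x_2; the FOC for x_1 is 5/√x_1 = p_1/p_2.
Solve: √x_1 = 5·p_2/p_1, so x_1*(p_1,p_2) = (5·p_2/p_1)², and x_2* = (m − p_1·x_1*)/p_2.
Plugging in: x_1* = (5·3.05/8)² = 3.6338, x_2* = 10.4688.

x_1* = 3.6338, x_2* = 10.4688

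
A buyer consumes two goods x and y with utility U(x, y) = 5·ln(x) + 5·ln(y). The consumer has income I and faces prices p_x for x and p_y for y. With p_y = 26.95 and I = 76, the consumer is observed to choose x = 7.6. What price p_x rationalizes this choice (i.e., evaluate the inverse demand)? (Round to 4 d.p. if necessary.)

MU_x/MU_y = (5·y)/(5·x); tangency sets this equal to p_x/p_y.
So 5·p_y·y = 5·p_x·x; combined with the budget, a share 0.5 of income goes to x.
Demand: x*(p_x,p_y,I) = 0.5·I/p_x and y* = 0.5·I/p_y.
Set x* = 7.6 in the demand function and solve for p_x: p_x = 5.

p_x = 5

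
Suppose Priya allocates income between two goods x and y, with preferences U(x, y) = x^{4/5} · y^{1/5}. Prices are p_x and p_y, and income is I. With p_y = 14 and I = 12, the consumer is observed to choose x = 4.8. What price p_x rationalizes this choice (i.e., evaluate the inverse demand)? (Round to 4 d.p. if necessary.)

p_x = 2

The MRS is 4·y/x. Set MRS = p_x/p_y.
Rearranging, p_y·y = (1/4)·p_x·x. Substituting into the budget gives p_x·x·(1 + (1/4)) = I.
Demand: x*(p_x,p_y,I) = 0.8·I/p_x and y* = 0.2·I/p_y.
Set x* = 4.8 in the demand function and solve for p_x: p_x = 2.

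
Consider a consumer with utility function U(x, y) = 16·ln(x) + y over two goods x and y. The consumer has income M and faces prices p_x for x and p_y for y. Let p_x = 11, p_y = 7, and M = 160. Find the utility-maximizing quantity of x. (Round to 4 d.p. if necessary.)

MU_x = 16/x, MU_y = 1. Tangency: 16/x = p_x/p_y.
So x*(p_x,p_y) = 16·p_y/p_x, independent of income; and y* = (M − 16·p_y)/p_y.
At the given prices: x* = 16·7/11 = 10.1818.

x* = 10.1818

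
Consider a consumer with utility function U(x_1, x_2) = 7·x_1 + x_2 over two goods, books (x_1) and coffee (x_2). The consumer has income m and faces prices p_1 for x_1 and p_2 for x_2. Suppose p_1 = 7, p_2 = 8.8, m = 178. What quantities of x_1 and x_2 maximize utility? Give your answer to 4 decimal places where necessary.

Perfect substitutes: compare marginal utility per dollar. 7/p_1 vs 1/p_2 → 1 vs 0.1136.
x_1 gives more utility per dollar, so spend all income on x_1: x_1* = m/p_1, x_2* = 0.
Numerically: x_1* = 25.4286, x_2* = 0.

x_1* = 25.4286, x_2* = 0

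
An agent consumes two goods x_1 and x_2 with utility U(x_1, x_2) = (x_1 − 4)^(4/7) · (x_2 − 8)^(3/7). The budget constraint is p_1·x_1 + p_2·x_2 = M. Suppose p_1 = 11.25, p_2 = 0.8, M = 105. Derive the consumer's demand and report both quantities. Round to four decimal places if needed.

x_1* = 6.7225, x_2* = 36.7143

MRS = (4/3)·(x_2−8)/(x_1−4). Tangency with p_1/p_2 gives x_2−8 = (3/4)·(p_1/p_2)·(x_1−4).
After buying the subsistence bundle (4, 8), a share 4/7 of the remaining income goes to x_1: x_1* = 4 + 4/7·(M − 4p_1 − 8p_2)/p_1.
Discretionary income = 105 − 4·11.25 − 8·0.8 = 53.6; x_1* = 4 + 4/7·53.6/11.25 = 6.7225; x_2* = 8 + 3/7·53.6/0.8 = 36.7143.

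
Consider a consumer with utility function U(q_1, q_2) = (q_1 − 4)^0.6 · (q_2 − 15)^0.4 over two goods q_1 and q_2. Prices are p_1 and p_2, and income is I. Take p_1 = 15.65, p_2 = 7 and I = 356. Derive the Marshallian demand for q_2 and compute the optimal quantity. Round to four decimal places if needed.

q_2* = 25.7657

This is Cobb-Douglas in (q_1−4, q_2−15): tangency gives 0.6·p_2·(q_2−15) = 0.4·p_1·(q_1−4).
After buying the subsistence bundle (4, 15), a share 0.6 of the remaining income goes to q_1: q_1* = 4 + 0.6·(I − 4p_1 − 15p_2)/p_1.
Discretionary income = 356 − 4·15.65 − 15·7 = 188.4; q_2* = 15 + 0.4·188.4/7 = 25.7657.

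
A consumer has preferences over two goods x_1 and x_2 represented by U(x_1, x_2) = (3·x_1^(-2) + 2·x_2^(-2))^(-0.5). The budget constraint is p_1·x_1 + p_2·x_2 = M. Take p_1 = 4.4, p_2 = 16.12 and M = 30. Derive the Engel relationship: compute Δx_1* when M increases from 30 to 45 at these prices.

Numerically x_2/x_1 = 0.566672, so x_1* = 30/(4.4 + 16.12·0.566672) = 2.2165.
At M' = 45: x_1* = 3.3248. Change: 3.3248 − 2.2165 = 1.1083.

Δx_1* = 1.1083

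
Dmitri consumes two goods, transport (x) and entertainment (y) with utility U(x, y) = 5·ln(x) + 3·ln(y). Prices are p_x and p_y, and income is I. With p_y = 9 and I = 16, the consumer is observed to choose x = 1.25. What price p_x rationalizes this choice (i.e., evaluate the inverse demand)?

MU_x/MU_y = (5·y)/(3·x); tangency sets this equal to p_x/p_y.
So 5·p_y·y = 3·p_x·x; combined with the budget, a share 0.625 of income goes to x.
Demand: x*(p_x,p_y,I) = 0.625·I/p_x and y* = 0.375·I/p_y.
Set x* = 1.25 in the demand function and solve for p_x: p_x = 8.

p_x = 8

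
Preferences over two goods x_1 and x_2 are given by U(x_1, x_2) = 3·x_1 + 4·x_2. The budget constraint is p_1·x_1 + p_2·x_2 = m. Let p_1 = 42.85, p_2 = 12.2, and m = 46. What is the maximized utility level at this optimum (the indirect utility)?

Perfect substitutes: compare marginal utility per dollar. 3/p_1 vs 4/p_2 → 0.07 vs 0.3279.
x_2 gives more utility per dollar, so spend all income on x_2: x_2* = m/p_2, x_1* = 0.
Numerically: x_1* = 0, x_2* = 3.7705.
Utility at the optimum: U(0, 3.7705) = 15.082.

V = 15.082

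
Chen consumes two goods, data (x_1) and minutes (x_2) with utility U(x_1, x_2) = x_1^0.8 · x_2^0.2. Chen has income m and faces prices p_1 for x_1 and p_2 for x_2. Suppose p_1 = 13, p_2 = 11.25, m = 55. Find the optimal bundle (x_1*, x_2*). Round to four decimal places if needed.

x_1* = 3.3846, x_2* = 0.9778

The MRS is 4·x_2/x_1. Set MRS = p_1/p_2.
Rearranging, p_2·x_2 = (1/4)·p_1·x_1. Substituting into the budget gives p_1·x_1·(1 + (1/4)) = m.
Demand: x_1*(p_1,p_2,m) = 0.8·m/p_1 and x_2* = 0.2·m/p_2.
At p_1=13, p_2=11.25, m=55: x_1* = 0.8·55/13 = 3.3846, x_2* = 0.9778.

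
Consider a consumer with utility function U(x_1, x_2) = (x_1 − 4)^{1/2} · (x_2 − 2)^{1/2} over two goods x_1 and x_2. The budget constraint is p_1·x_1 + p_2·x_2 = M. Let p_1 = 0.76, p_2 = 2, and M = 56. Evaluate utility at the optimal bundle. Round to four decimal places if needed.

V = 19.8559

Let x_1' = x_1−4, x_2' = x_2−2. MRS = x_2'/x_1' = p_1/p_2.
After buying the subsistence bundle (4, 2), a share 0.5 of the remaining income goes to x_1: x_1* = 4 + 0.5·(M − 4p_1 − 2p_2)/p_1.
Discretionary income = 56 − 4·0.76 − 2·2 = 48.96; x_1* = 4 + 0.5·48.96/0.76 = 36.2105; x_2* = 2 + 0.5·48.96/2 = 14.24.
Utility at the optimum: U(36.2105, 14.24) = 19.8559.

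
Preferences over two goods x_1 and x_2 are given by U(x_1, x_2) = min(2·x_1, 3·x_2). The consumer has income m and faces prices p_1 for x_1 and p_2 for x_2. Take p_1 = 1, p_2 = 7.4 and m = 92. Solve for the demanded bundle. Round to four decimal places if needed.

Leontief preferences: the optimum is at the kink where x_1/3 = x_2/2, i.e. x_2 = (2/3)·x_1.
Budget: p_1·x_1 + p_2·(2/3)·x_1 = m, so (3·p_1 + 2·p_2)·x_1 = 3·m.
Demand: x_1*(p_1,p_2,m) = 3·m/(3·p_1 + 2·p_2), x_2* = 2·m/(3·p_1 + 2·p_2).
Here 3·1 + 2·7.4 = 17.8, giving x_1* = 15.5056 and x_2* = 10.3371.

x_1* = 15.5056, x_2* = 10.3371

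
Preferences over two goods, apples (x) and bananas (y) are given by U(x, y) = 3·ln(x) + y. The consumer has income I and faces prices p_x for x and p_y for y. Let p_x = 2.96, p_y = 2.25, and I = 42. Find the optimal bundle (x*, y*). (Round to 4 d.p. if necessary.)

x* = 2.2804, y* = 15.6667

MU_x = 3/x, MU_y = 1. Tangency: 3/x = p_x/p_y.
So x*(p_x,p_y) = 3·p_y/p_x, independent of income; and y* = (I − 3·p_y)/p_y.
At the given prices: x* = 3·2.25/2.96 = 2.2804, and y* = 15.6667.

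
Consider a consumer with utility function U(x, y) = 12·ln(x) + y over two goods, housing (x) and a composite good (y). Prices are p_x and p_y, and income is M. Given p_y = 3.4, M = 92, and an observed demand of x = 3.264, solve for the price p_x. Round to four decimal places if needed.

p_x = 12.5

MU_x = 12/x, MU_y = 1. Tangency: 12/x = p_x/p_y.
So x*(p_x,p_y) = 12·p_y/p_x, independent of income; and y* = (M − 12·p_y)/p_y.
Set x* = 3.264 in the demand function and solve for p_x: p_x = 12.5.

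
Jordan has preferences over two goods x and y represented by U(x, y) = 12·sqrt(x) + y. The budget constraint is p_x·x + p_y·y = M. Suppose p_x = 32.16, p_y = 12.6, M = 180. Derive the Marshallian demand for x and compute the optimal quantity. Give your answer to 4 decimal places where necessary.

MU_x = 6/√x, MU_y = 1. Tangency: 6/√x = p_x/p_y.
Solve: √x = 6·p_y/p_x, so x*(p_x,p_y) = (6·p_y/p_x)², and y* = (M − p_x·x*)/p_y.
Plugging in: x* = (6·12.6/32.16)² = 5.526.

x* = 5.526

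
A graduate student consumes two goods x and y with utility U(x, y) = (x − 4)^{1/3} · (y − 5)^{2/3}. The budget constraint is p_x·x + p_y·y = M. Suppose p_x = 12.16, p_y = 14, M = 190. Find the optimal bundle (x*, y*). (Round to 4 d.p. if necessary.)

x* = 5.9561, y* = 8.3981

This is Cobb-Douglas in (x−4, y−5): tangency gives 1/3·p_y·(y−5) = 2/3·p_x·(x−4).
Substituting into the budget: x* = 4 + 1/3·(M − 4·p_x − 5·p_y)/p_x, and y* = 5 + 2/3·(…)/p_y.
Discretionary income = 190 − 4·12.16 − 5·14 = 71.36; x* = 4 + 1/3·71.36/12.16 = 5.9561; y* = 5 + 2/3·71.36/14 = 8.3981.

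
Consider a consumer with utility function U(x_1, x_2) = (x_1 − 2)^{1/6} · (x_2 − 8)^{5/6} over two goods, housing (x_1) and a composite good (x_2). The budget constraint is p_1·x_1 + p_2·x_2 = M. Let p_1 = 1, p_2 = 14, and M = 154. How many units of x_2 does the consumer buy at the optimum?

After buying the subsistence bundle (2, 8), a share 1/6 of the remaining income goes to x_1: x_1* = 2 + 1/6·(M − 2p_1 − 8p_2)/p_1.
Discretionary income = 154 − 2·1 − 8·14 = 40; x_2* = 8 + 5/6·40/14 = 10.381.

x_2* = 10.381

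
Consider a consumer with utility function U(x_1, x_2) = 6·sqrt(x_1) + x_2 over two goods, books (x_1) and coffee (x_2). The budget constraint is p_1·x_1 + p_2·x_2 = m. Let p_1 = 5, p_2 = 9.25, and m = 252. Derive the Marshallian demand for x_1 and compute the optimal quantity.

Utility is quasi-linear in x_2; the FOC for x_1 is 3/√x_1 = p_1/p_2.
Thus x_1* = (3·p_2/p_1)² — independent of m — with the rest of income spent on x_2.
Plugging in: x_1* = (3·9.25/5)² = 30.8025.

x_1* = 30.8025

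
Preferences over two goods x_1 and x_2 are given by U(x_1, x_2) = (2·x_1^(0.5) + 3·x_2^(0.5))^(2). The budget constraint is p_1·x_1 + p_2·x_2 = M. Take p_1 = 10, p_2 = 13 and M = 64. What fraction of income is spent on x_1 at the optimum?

Substitute x_2 = (x_2/x_1)·x_1 into the budget: x_1* = M/(p_1 + p_2·(x_2/x_1)).
Numerically x_2/x_1 = 1.331361, so x_1* = 64/(10 + 13·1.331361) = 2.3437 and x_2* = 1.331361·2.3437 = 3.1203.
Expenditure on x_1: 10·2.3437 = 23.4366; share = 0.3662.

share on x_1 = 0.3662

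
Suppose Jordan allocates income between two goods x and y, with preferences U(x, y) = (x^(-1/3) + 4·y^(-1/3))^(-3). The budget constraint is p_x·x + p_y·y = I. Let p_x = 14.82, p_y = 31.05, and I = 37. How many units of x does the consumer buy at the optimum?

x* = 0.567

MRS = MU_x/MU_y = (1/4)·(y/x)^(4/3). Set equal to p_x/p_y.
Solve for the ratio: y/x = [4·p_x/p_y]^(0.75).
Substitute y = (y/x)·x into the budget: x* = I/(p_x + p_y·(y/x)).
Numerically y/x = 1.624183, so x* = 37/(14.82 + 31.05·1.624183) = 0.567.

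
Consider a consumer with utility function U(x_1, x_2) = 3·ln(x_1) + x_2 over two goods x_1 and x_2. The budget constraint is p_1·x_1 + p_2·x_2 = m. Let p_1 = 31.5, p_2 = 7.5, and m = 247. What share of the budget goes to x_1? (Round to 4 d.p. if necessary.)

share on x_1 = 0.0911

So x_1*(p_1,p_2) = 3·p_2/p_1, independent of income; and x_2* = (m − 3·p_2)/p_2.
At the given prices: x_1* = 3·7.5/31.5 = 0.7143, and x_2* = 29.9333.
Expenditure on x_1: 31.5·0.7143 = 22.5; share = 0.0911.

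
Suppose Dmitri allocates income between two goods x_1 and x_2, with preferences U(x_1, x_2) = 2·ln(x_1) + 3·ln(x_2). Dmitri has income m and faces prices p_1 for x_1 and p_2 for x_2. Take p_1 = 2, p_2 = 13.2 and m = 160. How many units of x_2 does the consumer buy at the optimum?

The MRS is (2/3)·x_2/x_1. Set MRS = p_1/p_2.
So 2·p_2·x_2 = 3·p_1·x_1; combined with the budget, a share 0.4 of income goes to x_1.
Demand: x_1*(p_1,p_2,m) = 0.4·m/p_1 and x_2* = 0.6·m/p_2.
At p_1=2, p_2=13.2, m=160: x_2* = 0.6·160/13.2 = 7.2727.

x_2* = 7.2727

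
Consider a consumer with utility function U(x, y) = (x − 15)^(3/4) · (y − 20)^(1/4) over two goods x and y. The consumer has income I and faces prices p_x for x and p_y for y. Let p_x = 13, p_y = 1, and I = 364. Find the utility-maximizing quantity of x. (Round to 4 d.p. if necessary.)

x* = 23.5962

This is Cobb-Douglas in (x−15, y−20): tangency gives 0.75·p_y·(y−20) = 0.25·p_x·(x−15).
Substituting into the budget: x* = 15 + 0.75·(I − 15·p_x − 20·p_y)/p_x, and y* = 20 + 0.25·(…)/p_y.
Discretionary income = 364 − 15·13 − 20·1 = 149; x* = 15 + 0.75·149/13 = 23.5962.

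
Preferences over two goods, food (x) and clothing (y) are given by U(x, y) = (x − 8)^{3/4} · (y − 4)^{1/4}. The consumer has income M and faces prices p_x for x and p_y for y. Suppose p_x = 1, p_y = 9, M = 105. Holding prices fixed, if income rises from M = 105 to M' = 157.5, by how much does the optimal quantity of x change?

Let x' = x−8, y' = y−4. MRS = 3·y'/x' = p_x/p_y.
After buying the subsistence bundle (8, 4), a share 0.75 of the remaining income goes to x: x* = 8 + 0.75·(M − 8p_x − 4p_y)/p_x.
Discretionary income = 105 − 8·1 − 4·9 = 61; x* = 8 + 0.75·61/1 = 53.75.
At M' = 157.5: x* = 93.125. Change: 93.125 − 53.75 = 39.375.

Δx* = 39.375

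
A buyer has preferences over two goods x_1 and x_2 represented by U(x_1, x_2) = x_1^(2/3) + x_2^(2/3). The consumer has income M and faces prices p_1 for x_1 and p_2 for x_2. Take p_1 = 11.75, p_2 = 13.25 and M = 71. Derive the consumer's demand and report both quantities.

From the CES first-order condition, (x_2/x_1)^(1/3) = p_1/p_2.
Solve for the ratio: x_2/x_1 = [p_1/p_2]^(3).
Substitute x_2 = (x_2/x_1)·x_1 into the budget: x_1* = M/(p_1 + p_2·(x_2/x_1)).
Numerically x_2/x_1 = 0.697374, so x_1* = 71/(11.75 + 13.25·0.697374) = 3.3825 and x_2* = 0.697374·3.3825 = 2.3589.

x_1* = 3.3825, x_2* = 2.3589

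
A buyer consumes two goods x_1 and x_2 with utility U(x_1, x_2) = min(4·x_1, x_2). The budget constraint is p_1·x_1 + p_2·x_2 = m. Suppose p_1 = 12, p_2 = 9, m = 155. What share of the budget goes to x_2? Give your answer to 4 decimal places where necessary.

share on x_2 = 0.75

Here 12 + 4·9 = 48, giving x_1* = 3.2292 and x_2* = 12.9167.
Expenditure on x_2: 9·12.9167 = 116.25; share = 0.75.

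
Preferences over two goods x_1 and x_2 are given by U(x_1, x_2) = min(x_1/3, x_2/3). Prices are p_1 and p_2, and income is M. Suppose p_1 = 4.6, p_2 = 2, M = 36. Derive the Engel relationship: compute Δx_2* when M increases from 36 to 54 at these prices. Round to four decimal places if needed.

Leontief preferences: the optimum is at the kink where x_1/3 = x_2/3, i.e. x_2 = x_1.
Budget: p_1·x_1 + p_2·x_1 = M, so (3·p_1 + 3·p_2)·x_1 = 3·M.
Demand: x_1*(p_1,p_2,M) = 3·M/(3·p_1 + 3·p_2), x_2* = 3·M/(3·p_1 + 3·p_2).
Here 3·4.6 + 3·2 = 19.8, giving x_2* = 5.4545.
At M' = 54: x_2* = 8.1818. Change: 8.1818 − 5.4545 = 2.7273.

Δx_2* = 2.7273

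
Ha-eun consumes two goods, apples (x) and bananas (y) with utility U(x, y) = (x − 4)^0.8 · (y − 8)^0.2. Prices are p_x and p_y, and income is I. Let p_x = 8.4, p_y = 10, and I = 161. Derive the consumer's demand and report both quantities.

Let x' = x−4, y' = y−8. MRS = 4·y'/x' = p_x/p_y.
Substituting into the budget: x* = 4 + 0.8·(I − 4·p_x − 8·p_y)/p_x, and y* = 8 + 0.2·(…)/p_y.
Discretionary income = 161 − 4·8.4 − 8·10 = 47.4; x* = 4 + 0.8·47.4/8.4 = 8.5143; y* = 8 + 0.2·47.4/10 = 8.948.

x* = 8.5143, y* = 8.948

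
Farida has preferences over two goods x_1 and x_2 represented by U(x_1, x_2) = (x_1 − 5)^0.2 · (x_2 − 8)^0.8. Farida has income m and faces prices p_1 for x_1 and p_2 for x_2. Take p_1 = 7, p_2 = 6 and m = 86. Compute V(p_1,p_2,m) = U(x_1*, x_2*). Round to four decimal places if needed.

V = 0.2939

This is Cobb-Douglas in (x_1−5, x_2−8): tangency gives 0.2·p_2·(x_2−8) = 0.8·p_1·(x_1−5).
After buying the subsistence bundle (5, 8), a share 0.2 of the remaining income goes to x_1: x_1* = 5 + 0.2·(m − 5p_1 − 8p_2)/p_1.
Discretionary income = 86 − 5·7 − 8·6 = 3; x_1* = 5 + 0.2·3/7 = 5.0857; x_2* = 8 + 0.8·3/6 = 8.4.
Utility at the optimum: U(5.0857, 8.4) = 0.2939.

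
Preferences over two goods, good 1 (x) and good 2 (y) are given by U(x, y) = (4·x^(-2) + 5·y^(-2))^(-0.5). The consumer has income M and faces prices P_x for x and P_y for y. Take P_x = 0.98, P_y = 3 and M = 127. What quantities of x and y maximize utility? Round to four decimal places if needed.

MU_x ∝ 4·x^(-3), MU_y ∝ 5·y^(-3), so MRS = (4/5)·(y/x)^(3) = P_x/P_y.
Solve for the ratio: y/x = [(5/4)·P_x/P_y]^(1/3).
With the ratio pinned down, the budget gives x* = M/(P_x + P_y·(y/x)) and y* = (y/x)·x*.
Numerically y/x = 0.741888, so x* = 127/(0.98 + 3·0.741888) = 39.6174 and y* = 0.741888·39.6174 = 29.3917.

x* = 39.6174, y* = 29.3917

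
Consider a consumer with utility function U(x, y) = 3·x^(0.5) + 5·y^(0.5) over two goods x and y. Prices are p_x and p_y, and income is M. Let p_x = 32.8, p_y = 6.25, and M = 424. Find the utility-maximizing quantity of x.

MRS = MU_x/MU_y = (3/5)·(y/x)^(0.5). Set equal to p_x/p_y.
Hence y/x = ((5/3)·p_x/p_y)^(1/(0.5)), i.e. raised to the 2 power.
Substitute y = (y/x)·x into the budget: x* = M/(p_x + p_y·(y/x)).
Numerically y/x = 76.504178, so x* = 424/(32.8 + 6.25·76.504178) = 0.8298.

x* = 0.8298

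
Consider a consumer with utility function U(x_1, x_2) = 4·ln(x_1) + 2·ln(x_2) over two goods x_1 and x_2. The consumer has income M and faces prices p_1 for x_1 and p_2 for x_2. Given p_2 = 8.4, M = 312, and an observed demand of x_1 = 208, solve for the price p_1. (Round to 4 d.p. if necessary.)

The MRS is 2·x_2/x_1. Set MRS = p_1/p_2.
Rearranging, p_2·x_2 = (1/2)·p_1·x_1. Substituting into the budget gives p_1·x_1·(1 + (1/2)) = M.
Demand: x_1*(p_1,p_2,M) = 2/3·M/p_1 and x_2* = 1/3·M/p_2.
Set x_1* = 208 in the demand function and solve for p_1: p_1 = 1.

p_1 = 1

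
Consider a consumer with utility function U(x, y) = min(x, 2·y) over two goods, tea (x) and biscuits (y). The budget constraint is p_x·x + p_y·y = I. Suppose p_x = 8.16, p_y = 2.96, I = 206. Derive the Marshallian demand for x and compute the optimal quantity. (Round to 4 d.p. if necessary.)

With perfect complements, no substitution: consume in ratio x:y = 2:1.
Budget: p_x·x + p_y·(1/2)·x = I, so (2·p_x + p_y)·x = 2·I.
Demand: x*(p_x,p_y,I) = 2·I/(2·p_x + p_y), y* = I/(2·p_x + p_y).
Here 2·8.16 + 2.96 = 19.28, giving x* = 21.3693.

x* = 21.3693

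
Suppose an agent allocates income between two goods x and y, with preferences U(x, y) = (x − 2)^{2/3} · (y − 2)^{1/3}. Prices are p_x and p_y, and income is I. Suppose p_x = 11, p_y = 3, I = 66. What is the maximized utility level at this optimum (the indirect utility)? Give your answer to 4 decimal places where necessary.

V = 2.8187

This is Cobb-Douglas in (x−2, y−2): tangency gives 2/3·p_y·(y−2) = 1/3·p_x·(x−2).
Substituting into the budget: x* = 2 + 2/3·(I − 2·p_x − 2·p_y)/p_x, and y* = 2 + 1/3·(…)/p_y.
Discretionary income = 66 − 2·11 − 2·3 = 38; x* = 2 + 2/3·38/11 = 4.303; y* = 2 + 1/3·38/3 = 6.2222.
Utility at the optimum: U(4.303, 6.2222) = 2.8187.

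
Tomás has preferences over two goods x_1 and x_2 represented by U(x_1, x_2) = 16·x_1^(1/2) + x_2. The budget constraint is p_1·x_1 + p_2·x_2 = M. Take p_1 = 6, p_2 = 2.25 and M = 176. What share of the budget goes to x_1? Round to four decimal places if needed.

share on x_1 = 0.3068

Utility is quasi-linear in x_2; the FOC for x_1 is 8/√x_1 = p_1/p_2.
Solve: √x_1 = 8·p_2/p_1, so x_1*(p_1,p_2) = (8·p_2/p_1)², and x_2* = (M − p_1·x_1*)/p_2.
Plugging in: x_1* = (8·2.25/6)² = 9, x_2* = 54.2222.
Expenditure on x_1: 6·9 = 54; share = 0.3068.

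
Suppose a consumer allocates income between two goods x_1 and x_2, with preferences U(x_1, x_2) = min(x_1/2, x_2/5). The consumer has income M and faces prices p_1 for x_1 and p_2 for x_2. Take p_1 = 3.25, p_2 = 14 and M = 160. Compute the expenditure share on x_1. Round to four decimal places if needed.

Demand: x_1*(p_1,p_2,M) = 2·M/(2·p_1 + 5·p_2), x_2* = 5·M/(2·p_1 + 5·p_2).
Here 2·3.25 + 5·14 = 76.5, giving x_1* = 4.183 and x_2* = 10.4575.
Expenditure on x_1: 3.25·4.183 = 13.5948; share = 0.085.

share on x_1 = 0.085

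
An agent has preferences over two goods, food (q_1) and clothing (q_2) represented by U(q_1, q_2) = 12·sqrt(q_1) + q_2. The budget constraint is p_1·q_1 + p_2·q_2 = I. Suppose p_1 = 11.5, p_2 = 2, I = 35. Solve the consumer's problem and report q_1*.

q_1* = 1.0888

Plugging in: q_1* = (6·2/11.5)² = 1.0888.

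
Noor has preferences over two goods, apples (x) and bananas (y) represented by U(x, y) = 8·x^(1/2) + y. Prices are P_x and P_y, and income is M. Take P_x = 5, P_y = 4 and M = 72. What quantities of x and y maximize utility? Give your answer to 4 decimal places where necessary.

x* = 10.24, y* = 5.2

Set MRS = P_x/P_y: 4·x^(−1/2) = P_x/P_y.
Solve: √x = 4·P_y/P_x, so x*(P_x,P_y) = (4·P_y/P_x)², and y* = (M − P_x·x*)/P_y.
Plugging in: x* = (4·4/5)² = 10.24, y* = 5.2.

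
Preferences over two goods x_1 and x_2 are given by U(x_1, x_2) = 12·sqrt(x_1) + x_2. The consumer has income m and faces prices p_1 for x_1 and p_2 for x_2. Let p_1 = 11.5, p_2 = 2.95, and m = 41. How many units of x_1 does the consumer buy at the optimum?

x_1* = 2.3689

Utility is quasi-linear in x_2; the FOC for x_1 is 6/√x_1 = p_1/p_2.
Solve: √x_1 = 6·p_2/p_1, so x_1*(p_1,p_2) = (6·p_2/p_1)², and x_2* = (m − p_1·x_1*)/p_2.
Plugging in: x_1* = (6·2.95/11.5)² = 2.3689.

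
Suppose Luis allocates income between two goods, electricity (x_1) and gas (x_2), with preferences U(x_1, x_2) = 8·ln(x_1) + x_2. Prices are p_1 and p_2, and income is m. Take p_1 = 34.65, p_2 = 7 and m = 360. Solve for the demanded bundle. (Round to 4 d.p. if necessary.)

x_1* = 1.6162, x_2* = 43.4286

Set MRS = p_1/p_2: (8/x_1)/1 = p_1/p_2.
So x_1*(p_1,p_2) = 8·p_2/p_1, independent of income; and x_2* = (m − 8·p_2)/p_2.
At the given prices: x_1* = 8·7/34.65 = 1.6162, and x_2* = 43.4286.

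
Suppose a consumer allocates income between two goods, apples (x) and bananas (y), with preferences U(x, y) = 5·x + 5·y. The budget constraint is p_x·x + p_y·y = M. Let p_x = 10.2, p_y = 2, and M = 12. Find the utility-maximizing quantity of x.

x* = 0

Linear utility — the consumer picks whichever good has higher MU/price: 5/10.2 = 0.4902 vs 5/2 = 2.5.
y gives more utility per dollar, so spend all income on y: y* = M/p_y, x* = 0.
Numerically: x* = 0, y* = 6.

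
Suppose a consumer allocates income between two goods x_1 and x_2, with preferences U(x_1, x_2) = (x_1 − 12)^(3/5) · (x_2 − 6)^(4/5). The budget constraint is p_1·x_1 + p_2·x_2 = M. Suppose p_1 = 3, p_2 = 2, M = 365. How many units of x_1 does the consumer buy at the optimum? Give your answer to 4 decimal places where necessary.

MRS = (3/4)·(x_2−6)/(x_1−12). Tangency with p_1/p_2 gives x_2−6 = (4/3)·(p_1/p_2)·(x_1−12).
After buying the subsistence bundle (12, 6), a share 3/7 of the remaining income goes to x_1: x_1* = 12 + 3/7·(M − 12p_1 − 6p_2)/p_1.
Discretionary income = 365 − 12·3 − 6·2 = 317; x_1* = 12 + 3/7·317/3 = 57.2857.

x_1* = 57.2857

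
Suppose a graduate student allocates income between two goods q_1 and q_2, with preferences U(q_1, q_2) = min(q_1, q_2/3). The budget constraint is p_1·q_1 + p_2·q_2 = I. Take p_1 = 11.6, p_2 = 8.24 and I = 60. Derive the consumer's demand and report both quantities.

q_1* = 1.652, q_2* = 4.9559

Demand: q_1*(p_1,p_2,I) = I/(p_1 + 3·p_2), q_2* = 3·I/(p_1 + 3·p_2).
Here 11.6 + 3·8.24 = 36.32, giving q_1* = 1.652 and q_2* = 4.9559.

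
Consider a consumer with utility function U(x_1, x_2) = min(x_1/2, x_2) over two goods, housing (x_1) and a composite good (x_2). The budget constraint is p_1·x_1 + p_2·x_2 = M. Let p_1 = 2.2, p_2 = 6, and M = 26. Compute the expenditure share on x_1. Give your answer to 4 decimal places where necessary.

With perfect complements, no substitution: consume in ratio x_1:x_2 = 2:1.
Budget: p_1·x_1 + p_2·(1/2)·x_1 = M, so (2·p_1 + p_2)·x_1 = 2·M.
Demand: x_1*(p_1,p_2,M) = 2·M/(2·p_1 + p_2), x_2* = M/(2·p_1 + p_2).
Here 2·2.2 + 6 = 10.4, giving x_1* = 5 and x_2* = 2.5.
Expenditure on x_1: 2.2·5 = 11; share = 0.4231.

share on x_1 = 0.4231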